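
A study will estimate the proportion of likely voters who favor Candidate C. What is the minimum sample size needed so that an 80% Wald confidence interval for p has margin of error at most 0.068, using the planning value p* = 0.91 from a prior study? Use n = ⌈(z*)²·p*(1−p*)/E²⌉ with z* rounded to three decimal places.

n = 30

The 80% critical value is z* = 1.282.
p*(1−p*) = 0.91·0.09 = 0.0819.
Required n before rounding: 1.643524 × 0.0819 / 0.068² = 29.110.
Rounding up, n = 30.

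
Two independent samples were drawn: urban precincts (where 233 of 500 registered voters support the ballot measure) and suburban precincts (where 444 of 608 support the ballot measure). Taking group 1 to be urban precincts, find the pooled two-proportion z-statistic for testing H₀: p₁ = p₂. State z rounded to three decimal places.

z = -8.979

p̂₁ = 233/500 = 0.46600, p̂₂ = 444/608 = 0.73026.
Pooled p̂ = (233+444)/(500+608) = 677/1108 = 0.61101.
SE = √[p̂(1−p̂)(1/n₁+1/n₂)] = √[0.61101·0.38899·(1/500+1/608)] ≈ 0.029432.
z = (p̂₁ − p̂₂)/SE = (0.46600 − 0.73026)/0.029432 = -0.26426/0.029432 = -8.979.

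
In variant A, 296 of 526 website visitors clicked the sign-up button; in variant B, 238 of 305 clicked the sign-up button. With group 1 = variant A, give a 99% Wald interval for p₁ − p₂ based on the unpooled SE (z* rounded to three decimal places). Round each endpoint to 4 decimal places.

p̂₁ = 0.56274, p̂₂ = 0.78033, so the observed difference is -0.21759.
Unpooled SE = √(p̂₁(1−p̂₁)/n₁ + p̂₂(1−p̂₂)/n₂) = √(0.000467802 + 0.000562021) = 0.032091.
z* = 2.576 at the 99% level. Margin = 2.576·0.032091 = 0.08267.
CI: -0.21759 ± 0.08267 = (-0.3003, -0.1349).

(-0.3003, -0.1349)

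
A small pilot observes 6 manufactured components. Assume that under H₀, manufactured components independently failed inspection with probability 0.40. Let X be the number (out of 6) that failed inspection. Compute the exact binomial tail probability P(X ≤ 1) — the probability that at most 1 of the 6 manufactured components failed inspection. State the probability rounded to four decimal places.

P = 0.2333

X ~ Binomial(n=6, p=0.40).
P(X ≤ 1) = C(6,0)·0.40^0·0.60^6 + C(6,1)·0.40^1·0.60^5.
= 0.046656 + 0.186624 = 0.2333.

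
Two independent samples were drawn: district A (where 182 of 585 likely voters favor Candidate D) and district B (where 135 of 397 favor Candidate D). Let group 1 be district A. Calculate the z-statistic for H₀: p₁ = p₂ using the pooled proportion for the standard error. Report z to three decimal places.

z = -0.952

Sample proportions: p̂₁ = 182/585 = 0.31111 and p̂₂ = 135/397 = 0.34005.
Pooling: p̂ = 317/982 = 0.32281.
SE = √[p̂(1−p̂)(1/n₁+1/n₂)] = √[0.32281·0.67719·(1/585+1/397)] ≈ 0.030403.
z = (p̂₁ − p̂₂)/SE = (0.31111 − 0.34005)/0.030403 = -0.02894/0.030403 = -0.952.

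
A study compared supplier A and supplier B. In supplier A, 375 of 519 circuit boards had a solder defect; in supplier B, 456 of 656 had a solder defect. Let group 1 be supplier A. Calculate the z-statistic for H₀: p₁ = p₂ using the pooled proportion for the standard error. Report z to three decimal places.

z = 1.026

Sample proportions: p̂₁ = 375/519 = 0.72254 and p̂₂ = 456/656 = 0.69512.
Pooled p̂ = (375+456)/(519+656) = 831/1175 = 0.70723.
Pooled SE = √[0.2070541·0.00345117] ≈ 0.026732.
z = (p̂₁ − p̂₂)/SE = (0.72254 − 0.69512)/0.026732 = 0.02742/0.026732 = 1.026.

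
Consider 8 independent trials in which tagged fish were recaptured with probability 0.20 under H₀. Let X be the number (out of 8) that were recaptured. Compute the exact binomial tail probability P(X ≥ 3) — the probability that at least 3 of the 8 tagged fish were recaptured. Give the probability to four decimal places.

X is binomial with n = 8 and p = 0.20.
P(X ≥ 3) = Σ_{j=3}^{8} C(8,j)·0.20^j·0.80^{8−j}.
= 0.146801 + 0.045875 + 0.009175 + 0.001147 + 0.000082 + 0.000003 = 0.2031.

P = 0.2031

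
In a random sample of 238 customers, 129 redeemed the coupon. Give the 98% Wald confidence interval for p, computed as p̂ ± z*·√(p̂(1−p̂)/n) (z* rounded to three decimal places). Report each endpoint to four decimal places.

(0.4669, 0.6171)

Sample proportion p̂ = 129/238 = 0.54202.
SE = √(p̂(1−p̂)/n) = √(0.248235/238) = 0.032296.
The 98% critical value is z* = 2.326.
Margin = 2.326·0.032296 = 0.07512.
Interval: 0.54202 ± 0.07512 → (0.4669, 0.6171).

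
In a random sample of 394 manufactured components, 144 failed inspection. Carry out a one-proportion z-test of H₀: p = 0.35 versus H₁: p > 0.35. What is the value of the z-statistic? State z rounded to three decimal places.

z = 0.644

p̂ = 144/394 = 0.36548.
Null standard error: √(0.35·0.65/394) = √0.000577411 = 0.024029.
z = (p̂ − p₀)/SE = (0.36548 − 0.35)/0.024029 = 0.644.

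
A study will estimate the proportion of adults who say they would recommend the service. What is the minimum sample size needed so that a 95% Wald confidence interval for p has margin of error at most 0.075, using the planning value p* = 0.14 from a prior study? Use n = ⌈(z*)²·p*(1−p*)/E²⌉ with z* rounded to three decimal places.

The 95% critical value is z* = 1.960.
p*(1−p*) = 0.14·0.86 = 0.1204.
(z*)²·p*(1−p*)/E² = 3.841600·0.1204/0.005625 = 82.227.
Rounding up, n = 83.

n = 83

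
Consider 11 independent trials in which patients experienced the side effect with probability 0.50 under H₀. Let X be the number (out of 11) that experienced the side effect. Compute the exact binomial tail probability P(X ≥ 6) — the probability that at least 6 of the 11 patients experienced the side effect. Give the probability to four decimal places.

P = 0.5000

X ~ Binomial(n=11, p=0.50).
P(X ≥ 6) = Σ_{j=6}^{11} C(11,j)·0.50^j·0.50^{11−j}.
= 0.225586 + 0.161133 + 0.080566 + 0.026855 + 0.005371 + 0.000488 = 0.5000.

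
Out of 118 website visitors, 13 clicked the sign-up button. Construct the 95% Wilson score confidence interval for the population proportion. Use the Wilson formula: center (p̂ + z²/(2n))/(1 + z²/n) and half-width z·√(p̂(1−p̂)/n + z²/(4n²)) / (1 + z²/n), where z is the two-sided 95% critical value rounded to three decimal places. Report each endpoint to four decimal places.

(0.0655, 0.1794)

p̂ = 13/118 = 0.11017; z = 1.960, so z² = 3.841600.
Denominator 1 + z²/n = 1 + 3.841600/118 = 1.032556.
Center = (0.11017 + 0.016278)/1.032556 = 0.12246.
Radicand: p̂(1−p̂)/n + z²/(4n²) = 0.000830781 + 0.000068974 = 0.000899755.
Half-width = 1.960·√0.000899755/1.032556 = 0.05694.
So the interval runs from 0.0655 to 0.1794.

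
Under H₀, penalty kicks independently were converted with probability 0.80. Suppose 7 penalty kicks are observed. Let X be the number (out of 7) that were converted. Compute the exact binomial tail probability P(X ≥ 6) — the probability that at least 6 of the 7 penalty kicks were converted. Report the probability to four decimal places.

X is binomial with n = 7 and p = 0.80.
P(X ≥ 6) = C(7,6)·0.80^6·0.20^1 + C(7,7)·0.80^7·0.20^0.
= 0.367002 + 0.209715 = 0.5767.

P = 0.5767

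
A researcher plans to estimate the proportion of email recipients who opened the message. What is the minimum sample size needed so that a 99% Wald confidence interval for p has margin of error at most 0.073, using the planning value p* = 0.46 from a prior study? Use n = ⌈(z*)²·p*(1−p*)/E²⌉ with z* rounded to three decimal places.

n = 310

For 99% confidence, z* = 2.576.
p*(1−p*) = 0.46·0.54 = 0.2484.
(z*)²·p*(1−p*)/E² = 6.635776·0.2484/0.005329 = 309.313.
Rounding up, n = 310.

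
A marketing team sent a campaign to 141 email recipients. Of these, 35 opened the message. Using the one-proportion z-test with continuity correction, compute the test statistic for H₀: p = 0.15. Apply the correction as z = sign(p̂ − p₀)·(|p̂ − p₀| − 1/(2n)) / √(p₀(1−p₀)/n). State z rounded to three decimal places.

With x = 35 successes in n = 141, p̂ = 0.24823. p̂ − p₀ = 0.098227.
1/(2n) = 0.003546.
Corrected numerator: |0.098227| − 0.003546 = 0.094681.
Under H₀, SE = √(p₀(1−p₀)/n) = √(0.15·0.85/141) = √0.000904255 = 0.030071.
z = (+)0.094681/0.030071 = 3.149.

z = 3.149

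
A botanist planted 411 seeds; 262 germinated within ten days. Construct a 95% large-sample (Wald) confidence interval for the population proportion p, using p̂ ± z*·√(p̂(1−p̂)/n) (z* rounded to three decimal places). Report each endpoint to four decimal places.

(0.5910, 0.6839)

With x = 262 successes in n = 411, p̂ = 0.63747.
SE(p̂) = √(0.63747·0.36253/411) = 0.023713.
For 95% confidence, z* = 1.960.
Margin = 1.960·0.023713 = 0.04648.
Interval: 0.63747 ± 0.04648 → (0.5910, 0.6839).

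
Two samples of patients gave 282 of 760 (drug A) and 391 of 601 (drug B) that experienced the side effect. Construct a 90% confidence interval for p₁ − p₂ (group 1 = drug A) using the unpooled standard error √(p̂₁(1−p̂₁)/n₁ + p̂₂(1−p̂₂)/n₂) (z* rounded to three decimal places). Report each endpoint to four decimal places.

(-0.3226, -0.2365)

p̂₁ = 282/760 = 0.37105, p̂₂ = 391/601 = 0.65058; p̂₁ − p̂₂ = -0.27953.
Unpooled SE = √(p̂₁(1−p̂₁)/n₁ + p̂₂(1−p̂₂)/n₂) = √(0.000307069 + 0.000378245) = 0.026178.
z* = 1.645 at the 90% level. Margin = 1.645·0.026178 = 0.04306.
So the interval runs from -0.3226 to -0.2365.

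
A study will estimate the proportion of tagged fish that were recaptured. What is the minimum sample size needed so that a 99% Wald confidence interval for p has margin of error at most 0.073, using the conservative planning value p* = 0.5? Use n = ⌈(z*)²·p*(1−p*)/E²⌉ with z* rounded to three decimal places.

n = 312

For 99% confidence, z* = 2.576.
p*(1−p*) = 0.2500.
(z*)²·p*(1−p*)/E² = 6.635776·0.2500/0.005329 = 311.305.
Rounding up, n = 312.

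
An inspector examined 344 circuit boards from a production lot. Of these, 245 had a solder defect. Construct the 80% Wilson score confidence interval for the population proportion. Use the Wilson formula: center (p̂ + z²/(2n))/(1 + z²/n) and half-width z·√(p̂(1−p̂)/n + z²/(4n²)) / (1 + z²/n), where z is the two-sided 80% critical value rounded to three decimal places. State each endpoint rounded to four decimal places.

(0.6800, 0.7424)

Here p̂ = 245/344 = 0.71221 and z = 1.282 (z² = 1.643524).
1 + z²/n = 1.004778.
Adjusted center: (0.71221 + z²/(2n))/1.004778 = 0.71120.
Radicand: p̂(1−p̂)/n + z²/(4n²) = 0.000595835 + 0.000003472 = 0.000599307.
Half-width = 1.282·√0.000599307/1.004778 = 0.03124.
So the interval runs from 0.6800 to 0.7424.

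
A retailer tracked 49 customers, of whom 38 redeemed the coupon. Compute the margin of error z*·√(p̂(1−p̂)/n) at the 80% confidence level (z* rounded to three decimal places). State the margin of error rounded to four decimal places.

Sample proportion p̂ = 38/49 = 0.77551.
SE(p̂) = √(0.77551·0.22449/49) = 0.059607.
z* = 1.282 at the 80% level.
ME = 1.282·0.059607 = 0.0764.

ME = 0.0764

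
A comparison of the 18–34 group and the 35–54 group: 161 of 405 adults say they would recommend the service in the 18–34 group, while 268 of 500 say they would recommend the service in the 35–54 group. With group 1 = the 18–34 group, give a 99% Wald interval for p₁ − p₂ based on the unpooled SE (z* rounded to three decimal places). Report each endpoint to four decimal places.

(-0.2235, -0.0535)

p̂₁ = 0.39753, p̂₂ = 0.53600, so the observed difference is -0.13847.
Unpooled SE = √(p̂₁(1−p̂₁)/n₁ + p̂₂(1−p̂₂)/n₂) = √(0.000591358 + 0.000497408) = 0.032996.
For 99% confidence, z* = 2.576. Margin of error = 0.08500.
So the interval runs from -0.2235 to -0.0535.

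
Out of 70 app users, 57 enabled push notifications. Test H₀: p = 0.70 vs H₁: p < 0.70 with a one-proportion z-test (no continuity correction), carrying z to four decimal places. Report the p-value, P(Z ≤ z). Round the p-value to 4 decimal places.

p-value = 0.9815

With x = 57 successes in n = 70, p̂ = 0.81429.
SE₀ = √(0.70·0.30/70) = 0.054772.
z = (p̂ − p₀)/SE = (57/70 − 0.70)/0.054772 ≈ 2.0866.
p-value = P(Z ≤ z) with z = 2.0866 → 0.9815.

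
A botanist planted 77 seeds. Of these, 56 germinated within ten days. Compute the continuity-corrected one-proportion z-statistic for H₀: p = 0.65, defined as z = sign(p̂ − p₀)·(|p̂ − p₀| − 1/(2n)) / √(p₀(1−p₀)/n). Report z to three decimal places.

z = 1.302

The sample proportion is 56/77 = 0.72727. p̂ − p₀ = 0.077273.
Continuity correction 1/(2n) = 1/154 = 0.006494.
Corrected numerator: |0.077273| − 0.006494 = 0.070779.
Null standard error: √(0.65·0.35/77) = √0.002954545 = 0.054356.
z = +0.070779/0.054356 = 1.302.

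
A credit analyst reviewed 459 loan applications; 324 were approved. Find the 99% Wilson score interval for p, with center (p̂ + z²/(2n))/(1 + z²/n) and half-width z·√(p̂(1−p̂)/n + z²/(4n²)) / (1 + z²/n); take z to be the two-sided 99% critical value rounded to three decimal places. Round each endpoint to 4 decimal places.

Here p̂ = 324/459 = 0.70588 and z = 2.576 (z² = 6.635776).
1 + z²/n = 1.014457.
Center = (0.70588 + 0.007229)/1.014457 = 0.70295.
Radicand: p̂(1−p̂)/n + z²/(4n²) = 0.000452315 + 0.000007874 = 0.000460189.
Half-width = 2.576·√0.000460189/1.014457 = 0.05447.
Interval: 0.70295 ± 0.05447 → (0.6485, 0.7574).

(0.6485, 0.7574)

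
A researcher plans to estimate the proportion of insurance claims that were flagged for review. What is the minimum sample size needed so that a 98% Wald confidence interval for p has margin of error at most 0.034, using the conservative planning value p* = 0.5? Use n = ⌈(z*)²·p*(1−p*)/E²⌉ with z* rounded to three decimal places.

z* = 2.326 at the 98% level.
p*(1−p*) = 0.50·0.50 = 0.2500.
(z*)²·p*(1−p*)/E² = 5.410276·0.2500/0.001156 = 1170.042.
Rounding up, n = 1171.

n = 1171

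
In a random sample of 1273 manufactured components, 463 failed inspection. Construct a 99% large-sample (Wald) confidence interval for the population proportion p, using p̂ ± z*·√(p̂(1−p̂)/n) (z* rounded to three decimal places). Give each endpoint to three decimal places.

The sample proportion is 463/1273 = 0.36371.
SE(p̂) = √(0.36371·0.63629/1273) = 0.013483.
For 99% confidence, z* = 2.576.
Margin = 2.576·0.013483 = 0.03473.
Interval: 0.36371 ± 0.03473 → (0.329, 0.398).

(0.329, 0.398)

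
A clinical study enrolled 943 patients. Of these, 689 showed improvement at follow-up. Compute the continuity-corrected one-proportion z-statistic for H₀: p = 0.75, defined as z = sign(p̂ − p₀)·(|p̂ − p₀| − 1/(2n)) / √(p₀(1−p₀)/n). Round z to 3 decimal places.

The sample proportion is 689/943 = 0.73065. p̂ − p₀ = -0.019353.
Continuity correction 1/(2n) = 1/1886 = 0.000530.
Corrected numerator: |-0.019353| − 0.000530 = 0.018823.
Under H₀, SE = √(p₀(1−p₀)/n) = √(0.75·0.25/943) = √0.000198834 = 0.014101.
z = (−)0.018823/0.014101 = -1.335.

z = -1.335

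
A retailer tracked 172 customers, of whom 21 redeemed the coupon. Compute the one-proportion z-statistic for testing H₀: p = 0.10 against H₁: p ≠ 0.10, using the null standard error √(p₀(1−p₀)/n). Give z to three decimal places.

z = 0.966

The sample proportion is 21/172 = 0.12209.
Null standard error: √(0.10·0.90/172) = √0.000523256 = 0.022875.
z = (p̂ − p₀)/SE = (0.12209 − 0.10)/0.022875 = 0.966.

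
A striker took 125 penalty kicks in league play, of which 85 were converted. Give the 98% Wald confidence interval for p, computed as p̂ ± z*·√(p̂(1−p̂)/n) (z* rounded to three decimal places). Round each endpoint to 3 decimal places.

(0.583, 0.777)

The sample proportion is 85/125 = 0.68000.
SE = √(p̂(1−p̂)/n) = √(0.217600/125) = 0.041723.
The 98% critical value is z* = 2.326.
Margin of error: 2.326 × 0.041723 = 0.09705.
Interval: 0.68000 ± 0.09705 → (0.583, 0.777).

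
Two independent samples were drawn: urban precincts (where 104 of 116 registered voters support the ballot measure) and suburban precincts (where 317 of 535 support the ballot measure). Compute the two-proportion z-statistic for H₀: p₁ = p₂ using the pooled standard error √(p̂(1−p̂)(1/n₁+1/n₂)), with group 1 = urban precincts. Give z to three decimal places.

z = 6.210

p̂₁ = 104/116 = 0.89655, p̂₂ = 317/535 = 0.59252.
Pooled p̂ = (104+317)/(116+535) = 421/651 = 0.64670.
SE = √[p̂(1−p̂)(1/n₁+1/n₂)] = √[0.64670·0.35330·(1/116+1/535)] ≈ 0.048956.
z = 0.30403/0.048956 = 6.210.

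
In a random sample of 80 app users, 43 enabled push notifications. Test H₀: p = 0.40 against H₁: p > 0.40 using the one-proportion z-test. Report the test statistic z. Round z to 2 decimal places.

The sample proportion is 43/80 = 0.53750.
SE₀ = √(0.40·0.60/80) = 0.054772.
z = (0.53750 − 0.40)/0.054772 = 0.13750/0.054772 = 2.51.

z = 2.51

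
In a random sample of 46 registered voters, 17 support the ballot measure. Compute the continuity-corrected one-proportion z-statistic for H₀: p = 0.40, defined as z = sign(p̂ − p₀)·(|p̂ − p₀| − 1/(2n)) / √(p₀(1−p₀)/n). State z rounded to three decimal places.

The sample proportion is 17/46 = 0.36957. p̂ − p₀ = -0.030435.
Continuity correction 1/(2n) = 1/92 = 0.010870.
Corrected numerator: |-0.030435| − 0.010870 = 0.019565.
SE₀ = √(0.40·0.60/46) = 0.072232.
z = (−)0.019565/0.072232 = -0.271.

z = -0.271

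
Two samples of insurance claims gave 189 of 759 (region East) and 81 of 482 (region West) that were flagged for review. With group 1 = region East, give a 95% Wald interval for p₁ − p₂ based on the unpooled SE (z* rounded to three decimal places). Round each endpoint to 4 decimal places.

(0.0356, 0.1264)

p̂₁ = 0.24901, p̂₂ = 0.16805, so the observed difference is 0.08096.
Unpooled SE = √(p̂₁(1−p̂₁)/n₁ + p̂₂(1−p̂₂)/n₂) = √(0.000246383 + 0.000290060) = 0.023161.
z* = 1.960 at the 95% level. Margin of error = 0.04540.
So the interval runs from 0.0356 to 0.1264.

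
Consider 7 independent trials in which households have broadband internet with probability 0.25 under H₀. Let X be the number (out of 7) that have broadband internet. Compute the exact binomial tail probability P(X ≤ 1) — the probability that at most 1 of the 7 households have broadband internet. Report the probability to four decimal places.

P = 0.4449

X ~ Binomial(n=7, p=0.25).
P(X ≤ 1) = C(7,0)·0.25^0·0.75^7 + C(7,1)·0.25^1·0.75^6.
= 0.133484 + 0.311462 = 0.4449.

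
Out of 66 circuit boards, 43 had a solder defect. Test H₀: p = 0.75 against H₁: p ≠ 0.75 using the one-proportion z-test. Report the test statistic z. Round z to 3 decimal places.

The sample proportion is 43/66 = 0.65152.
Null standard error: √(0.75·0.25/66) = √0.002840909 = 0.053300.
Test statistic: z = -0.09848/0.053300 = -1.848.

z = -1.848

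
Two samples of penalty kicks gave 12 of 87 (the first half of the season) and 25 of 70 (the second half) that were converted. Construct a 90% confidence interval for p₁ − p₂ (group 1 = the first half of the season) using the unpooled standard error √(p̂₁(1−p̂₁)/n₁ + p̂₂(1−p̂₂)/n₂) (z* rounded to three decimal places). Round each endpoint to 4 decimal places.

(-0.3313, -0.1071)

p̂₁ = 0.13793, p̂₂ = 0.35714, so the observed difference is -0.21921.
SE = √(0.001366736 + 0.003279883) = √0.004646619 = 0.068166.
The 90% critical value is z* = 1.645. Margin of error = 0.11213.
So the interval runs from -0.3313 to -0.1071.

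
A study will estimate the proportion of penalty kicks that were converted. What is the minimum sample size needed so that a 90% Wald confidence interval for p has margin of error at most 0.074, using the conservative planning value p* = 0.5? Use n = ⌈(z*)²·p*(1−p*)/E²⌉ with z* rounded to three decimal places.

n = 124

For 90% confidence, z* = 1.645.
p*(1−p*) = 0.2500.
Required n before rounding: 2.706025 × 0.2500 / 0.074² = 123.540.
⌈123.540⌉ = 124.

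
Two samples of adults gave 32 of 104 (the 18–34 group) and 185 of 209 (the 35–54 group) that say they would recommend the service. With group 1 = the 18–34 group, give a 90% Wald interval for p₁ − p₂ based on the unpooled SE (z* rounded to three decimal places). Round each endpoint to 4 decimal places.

p̂₁ = 32/104 = 0.30769, p̂₂ = 185/209 = 0.88517; p̂₁ − p̂₂ = -0.57748.
SE = √(0.002048248 + 0.000486345) = √0.002534593 = 0.050345.
z* = 1.645 at the 90% level. Margin of error = 0.08282.
CI: -0.57748 ± 0.08282 = (-0.6603, -0.4947).

(-0.6603, -0.4947)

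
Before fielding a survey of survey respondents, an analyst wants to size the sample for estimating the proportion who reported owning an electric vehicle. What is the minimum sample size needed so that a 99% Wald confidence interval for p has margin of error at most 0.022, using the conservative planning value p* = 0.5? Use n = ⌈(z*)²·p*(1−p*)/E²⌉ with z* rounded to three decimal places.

z* = 2.576 at the 99% level.
p*(1−p*) = 0.2500.
(z*)²·p*(1−p*)/E² = 6.635776·0.2500/0.000484 = 3427.570.
⌈3427.570⌉ = 3428.

n = 3428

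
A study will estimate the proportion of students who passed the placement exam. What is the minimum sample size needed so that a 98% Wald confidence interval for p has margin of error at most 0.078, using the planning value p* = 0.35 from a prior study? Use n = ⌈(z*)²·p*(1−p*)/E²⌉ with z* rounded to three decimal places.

For 98% confidence, z* = 2.326.
p*(1−p*) = 0.35·0.65 = 0.2275.
(z*)²·p*(1−p*)/E² = 5.410276·0.2275/0.006084 = 202.307.
Rounding up, n = 203.

n = 203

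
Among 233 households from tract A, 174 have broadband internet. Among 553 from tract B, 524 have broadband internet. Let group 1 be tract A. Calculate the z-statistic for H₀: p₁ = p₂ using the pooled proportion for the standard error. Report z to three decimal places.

p̂₁ = 174/233 = 0.74678, p̂₂ = 524/553 = 0.94756.
Pooled p̂ = (174+524)/(233+553) = 698/786 = 0.88804.
SE = √[p̂(1−p̂)(1/n₁+1/n₂)] = √[0.88804·0.11196·(1/233+1/553)] ≈ 0.024627.
z = (p̂₁ − p̂₂)/SE = (0.74678 − 0.94756)/0.024627 = -0.20078/0.024627 = -8.153.

z = -8.153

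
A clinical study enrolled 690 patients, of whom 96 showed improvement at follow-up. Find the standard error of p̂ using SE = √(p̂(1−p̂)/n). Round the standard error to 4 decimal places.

Sample proportion p̂ = 96/690 = 0.13913.
p̂(1−p̂) = 0.13913·0.86087 = 0.119773.
SE = √(0.119773/690) = 0.0132.

SE = 0.0132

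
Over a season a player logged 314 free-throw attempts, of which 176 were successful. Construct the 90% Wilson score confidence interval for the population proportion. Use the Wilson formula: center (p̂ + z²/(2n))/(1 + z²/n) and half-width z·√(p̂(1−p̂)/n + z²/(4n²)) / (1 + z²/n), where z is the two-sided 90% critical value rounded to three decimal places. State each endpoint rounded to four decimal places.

p̂ = 176/314 = 0.56051; z = 1.645, so z² = 2.706025.
1 + z²/n = 1.008618.
Center = (0.56051 + 0.004309)/1.008618 = 0.55999.
Radicand: p̂(1−p̂)/n + z²/(4n²) = 0.000784518 + 0.000006861 = 0.000791379.
Half-width = 1.645·√0.000791379/1.008618 = 0.04588.
So the interval runs from 0.5141 to 0.6059.

(0.5141, 0.6059)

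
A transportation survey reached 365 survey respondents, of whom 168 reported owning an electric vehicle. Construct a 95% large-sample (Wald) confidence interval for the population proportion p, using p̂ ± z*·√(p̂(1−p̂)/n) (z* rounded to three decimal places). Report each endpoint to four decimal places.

(0.4091, 0.5114)

Sample proportion p̂ = 168/365 = 0.46027.
SE = √(p̂(1−p̂)/n) = √(0.248422/365) = 0.026088.
z* = 1.960 at the 95% level.
Margin of error: 1.960 × 0.026088 = 0.05113.
Interval: 0.46027 ± 0.05113 → (0.4091, 0.5114).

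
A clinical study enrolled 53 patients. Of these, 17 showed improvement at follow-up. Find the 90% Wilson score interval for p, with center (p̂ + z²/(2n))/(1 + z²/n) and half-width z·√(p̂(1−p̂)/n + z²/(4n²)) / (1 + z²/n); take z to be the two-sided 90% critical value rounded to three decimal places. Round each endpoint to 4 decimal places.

p̂ = 17/53 = 0.32075; z = 1.645, so z² = 2.706025.
1 + z²/n = 1.051057.
Adjusted center: (0.32075 + z²/(2n))/1.051057 = 0.32946.
Radicand: p̂(1−p̂)/n + z²/(4n²) = 0.004110776 + 0.000240835 = 0.004351611.
Half-width = z·√(radicand)/denom = 1.645·0.065967/1.051057 = 0.10324.
So the interval runs from 0.2262 to 0.4327.

(0.2262, 0.4327)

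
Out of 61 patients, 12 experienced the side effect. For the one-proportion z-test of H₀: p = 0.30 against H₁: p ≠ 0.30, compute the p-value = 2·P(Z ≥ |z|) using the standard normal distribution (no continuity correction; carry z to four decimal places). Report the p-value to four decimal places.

p-value = 0.0784

p̂ = 12/61 = 0.19672.
Null standard error: √(0.30·0.70/61) = √0.003442623 = 0.058674.
Test statistic (full precision, shown to 4 dp): z = (12/61 − 0.30)/SE₀ ≈ -1.7602.
From the standard normal, 2·P(Z ≥ |z|) = 0.0784.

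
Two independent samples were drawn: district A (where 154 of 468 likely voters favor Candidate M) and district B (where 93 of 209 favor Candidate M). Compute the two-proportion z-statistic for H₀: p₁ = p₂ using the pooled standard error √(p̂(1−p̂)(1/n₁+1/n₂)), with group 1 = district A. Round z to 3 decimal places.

z = -2.894

Sample proportions: p̂₁ = 154/468 = 0.32906 and p̂₂ = 93/209 = 0.44498.
Pooled p̂ = (154+93)/(468+209) = 247/677 = 0.36484.
Pooled SE = √[0.2317331·0.00692144] ≈ 0.040049.
z = -0.11592/0.040049 = -2.894.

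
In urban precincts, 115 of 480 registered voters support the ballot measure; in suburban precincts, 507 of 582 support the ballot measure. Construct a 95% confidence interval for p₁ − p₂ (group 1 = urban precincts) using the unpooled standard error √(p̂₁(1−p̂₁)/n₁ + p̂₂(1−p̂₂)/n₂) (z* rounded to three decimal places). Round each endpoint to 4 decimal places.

p̂₁ = 115/480 = 0.23958, p̂₂ = 507/582 = 0.87113; p̂₁ − p̂₂ = -0.63155.
SE = √(0.000379548 + 0.000192886) = √0.000572434 = 0.023926.
The 95% critical value is z* = 1.960. Margin of error = 0.04689.
So the interval runs from -0.6784 to -0.5847.

(-0.6784, -0.5847)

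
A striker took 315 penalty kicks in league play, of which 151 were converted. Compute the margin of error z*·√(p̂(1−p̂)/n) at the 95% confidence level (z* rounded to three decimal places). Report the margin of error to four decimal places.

p̂ = 151/315 = 0.47937.
SE = √(p̂(1−p̂)/n) = √(0.249574/315) = 0.028148.
For 95% confidence, z* = 1.960.
Margin of error = z*·SE = 1.960 × 0.028148 = 0.0552.

ME = 0.0552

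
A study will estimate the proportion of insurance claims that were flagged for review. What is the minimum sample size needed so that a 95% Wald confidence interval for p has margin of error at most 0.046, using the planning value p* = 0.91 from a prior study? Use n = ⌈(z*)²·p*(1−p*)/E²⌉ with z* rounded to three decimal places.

For 95% confidence, z* = 1.960.
p*(1−p*) = 0.91·0.09 = 0.0819.
(z*)²·p*(1−p*)/E² = 3.841600·0.0819/0.002116 = 148.690.
Rounding up, n = 149.

n = 149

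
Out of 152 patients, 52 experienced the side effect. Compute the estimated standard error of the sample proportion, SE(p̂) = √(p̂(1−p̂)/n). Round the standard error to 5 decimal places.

With x = 52 successes in n = 152, p̂ = 0.34211.
p̂(1−p̂) = 0.34211·0.65789 = 0.225071.
SE = √(0.225071/152) = 0.03848.

SE = 0.03848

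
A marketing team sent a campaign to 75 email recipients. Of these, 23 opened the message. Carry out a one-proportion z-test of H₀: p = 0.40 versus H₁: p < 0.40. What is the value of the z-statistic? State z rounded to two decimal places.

z = -1.65

p̂ = 23/75 = 0.30667.
Null standard error: √(0.40·0.60/75) = √0.003200000 = 0.056569.
Test statistic: z = -0.09333/0.056569 = -1.65.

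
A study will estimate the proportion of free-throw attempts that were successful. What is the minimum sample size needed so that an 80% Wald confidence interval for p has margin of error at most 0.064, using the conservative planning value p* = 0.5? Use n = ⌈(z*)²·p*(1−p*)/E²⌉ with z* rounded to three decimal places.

The 80% critical value is z* = 1.282.
p*(1−p*) = 0.2500.
(z*)²·p*(1−p*)/E² = 1.643524·0.2500/0.004096 = 100.313.
Rounding up, n = 101.

n = 101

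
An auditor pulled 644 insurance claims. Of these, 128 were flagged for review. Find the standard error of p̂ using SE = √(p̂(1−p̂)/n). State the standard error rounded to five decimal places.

SE = 0.01573

p̂ = 128/644 = 0.19876.
p̂(1−p̂) = 0.19876·0.80124 = 0.159254.
SE = √(0.159254/644) = √0.000247289 = 0.01573.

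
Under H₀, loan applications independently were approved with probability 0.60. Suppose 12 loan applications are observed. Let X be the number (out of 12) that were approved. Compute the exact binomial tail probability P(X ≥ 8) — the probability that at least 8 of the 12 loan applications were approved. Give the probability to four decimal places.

X ~ Binomial(n=12, p=0.60).
P(X ≥ 8) = Σ_{j=8}^{12} C(12,j)·0.60^j·0.40^{12−j}.
= 0.212841 + 0.141894 + 0.063852 + 0.017414 + 0.002177 = 0.4382.

P = 0.4382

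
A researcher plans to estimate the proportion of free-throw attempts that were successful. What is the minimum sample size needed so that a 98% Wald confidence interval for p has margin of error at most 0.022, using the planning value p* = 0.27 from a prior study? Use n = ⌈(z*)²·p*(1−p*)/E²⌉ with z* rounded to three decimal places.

The 98% critical value is z* = 2.326.
p*(1−p*) = 0.27·0.73 = 0.1971.
Required n before rounding: 5.410276 × 0.1971 / 0.022² = 2203.234.
Rounding up, n = 2204.

n = 2204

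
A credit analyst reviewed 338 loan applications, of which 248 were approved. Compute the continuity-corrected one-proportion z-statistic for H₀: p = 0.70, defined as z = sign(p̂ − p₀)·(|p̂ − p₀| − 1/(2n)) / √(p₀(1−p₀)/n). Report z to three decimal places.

z = 1.294

p̂ = 248/338 = 0.73373. p̂ − p₀ = 0.033728.
Continuity correction 1/(2n) = 1/676 = 0.001479.
Corrected numerator: |0.033728| − 0.001479 = 0.032249.
Null standard error: √(0.70·0.30/338) = √0.000621302 = 0.024926.
z = (+)0.032249/0.024926 = 1.294.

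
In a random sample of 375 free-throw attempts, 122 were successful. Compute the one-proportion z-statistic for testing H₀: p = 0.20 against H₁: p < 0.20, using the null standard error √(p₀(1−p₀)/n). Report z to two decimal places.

With x = 122 successes in n = 375, p̂ = 0.32533.
Under H₀, SE = √(p₀(1−p₀)/n) = √(0.20·0.80/375) = √0.000426667 = 0.020656.
z = (p̂ − p₀)/SE = (0.32533 − 0.20)/0.020656 = 6.07.

z = 6.07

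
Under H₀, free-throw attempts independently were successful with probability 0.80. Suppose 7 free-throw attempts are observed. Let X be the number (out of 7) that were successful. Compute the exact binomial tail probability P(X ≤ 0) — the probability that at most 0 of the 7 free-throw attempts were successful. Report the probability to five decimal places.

P = 0.00001

X is binomial with n = 7 and p = 0.80.
P(X ≤ 0) = C(7,0)·0.80^0·0.20^7.
= 0.000013 = 0.00001.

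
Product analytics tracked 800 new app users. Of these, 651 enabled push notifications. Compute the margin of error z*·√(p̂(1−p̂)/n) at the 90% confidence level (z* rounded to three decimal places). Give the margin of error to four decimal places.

ME = 0.0226

p̂ = 651/800 = 0.81375.
Standard error of p̂: √(0.151561/800) = √0.000189451 = 0.013764.
The 90% critical value is z* = 1.645.
ME = 1.645·0.013764 = 0.0226.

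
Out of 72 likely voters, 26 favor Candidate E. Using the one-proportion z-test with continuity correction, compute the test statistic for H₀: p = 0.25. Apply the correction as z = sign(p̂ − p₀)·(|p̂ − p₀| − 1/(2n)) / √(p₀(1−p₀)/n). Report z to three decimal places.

z = 2.041

With x = 26 successes in n = 72, p̂ = 0.36111. p̂ − p₀ = 0.111111.
1/(2n) = 0.006944.
Corrected numerator: |0.111111| − 0.006944 = 0.104167.
Under H₀, SE = √(p₀(1−p₀)/n) = √(0.25·0.75/72) = √0.002604167 = 0.051031.
z = (+)0.104167/0.051031 = 2.041.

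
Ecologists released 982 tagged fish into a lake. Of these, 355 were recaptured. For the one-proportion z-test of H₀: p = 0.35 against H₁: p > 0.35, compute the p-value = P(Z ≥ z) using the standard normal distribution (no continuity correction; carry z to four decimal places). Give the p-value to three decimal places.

p̂ = 355/982 = 0.36151.
Null standard error: √(0.35·0.65/982) = √0.000231670 = 0.015221.
Test statistic (full precision, shown to 4 dp): z = (355/982 − 0.35)/SE₀ ≈ 0.7560.
From the standard normal, P(Z ≥ z) = 0.225.

p-value = 0.225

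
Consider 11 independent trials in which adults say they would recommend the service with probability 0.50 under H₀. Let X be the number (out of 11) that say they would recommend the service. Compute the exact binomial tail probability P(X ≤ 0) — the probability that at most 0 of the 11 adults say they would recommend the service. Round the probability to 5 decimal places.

P = 0.00049

X ~ Binomial(n=11, p=0.50).
P(X ≤ 0) = C(11,0)·0.50^0·0.50^11.
= 0.000488 = 0.00049.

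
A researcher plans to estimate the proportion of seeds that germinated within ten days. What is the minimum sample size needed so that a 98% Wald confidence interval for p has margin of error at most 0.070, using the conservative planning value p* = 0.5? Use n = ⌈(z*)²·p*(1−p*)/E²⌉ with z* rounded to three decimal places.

n = 277

The 98% critical value is z* = 2.326.
p*(1−p*) = 0.50·0.50 = 0.2500.
(z*)²·p*(1−p*)/E² = 5.410276·0.2500/0.004900 = 276.034.
⌈276.034⌉ = 277.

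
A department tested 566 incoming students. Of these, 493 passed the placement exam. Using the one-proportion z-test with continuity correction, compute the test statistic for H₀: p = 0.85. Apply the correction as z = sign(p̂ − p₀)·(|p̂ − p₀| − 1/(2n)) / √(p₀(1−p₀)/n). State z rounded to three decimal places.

Sample proportion p̂ = 493/566 = 0.87102. p̂ − p₀ = 0.021025.
Continuity correction 1/(2n) = 1/1132 = 0.000883.
Corrected numerator: |0.021025| − 0.000883 = 0.020142.
Null standard error: √(0.85·0.15/566) = √0.000225265 = 0.015009.
z = +0.020142/0.015009 = 1.342.

z = 1.342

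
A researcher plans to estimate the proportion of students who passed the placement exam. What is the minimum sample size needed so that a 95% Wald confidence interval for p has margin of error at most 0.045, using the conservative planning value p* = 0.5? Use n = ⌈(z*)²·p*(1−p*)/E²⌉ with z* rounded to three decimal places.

n = 475

z* = 1.960 at the 95% level.
p*(1−p*) = 0.50·0.50 = 0.2500.
Required n before rounding: 3.841600 × 0.2500 / 0.045² = 474.272.
⌈474.272⌉ = 475.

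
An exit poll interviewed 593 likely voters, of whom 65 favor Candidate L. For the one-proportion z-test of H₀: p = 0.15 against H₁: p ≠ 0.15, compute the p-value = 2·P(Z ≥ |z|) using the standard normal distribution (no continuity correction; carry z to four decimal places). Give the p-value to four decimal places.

p-value = 0.0059

The sample proportion is 65/593 = 0.10961.
SE₀ = √(0.15·0.85/593) = 0.014663.
z = (p̂ − p₀)/SE = (65/593 − 0.15)/0.014663 ≈ -2.7544.
From the standard normal, 2·P(Z ≥ |z|) = 0.0059.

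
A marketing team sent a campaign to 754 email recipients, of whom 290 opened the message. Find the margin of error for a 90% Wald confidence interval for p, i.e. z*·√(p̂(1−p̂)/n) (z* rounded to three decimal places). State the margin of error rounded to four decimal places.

With x = 290 successes in n = 754, p̂ = 0.38462.
Standard error of p̂: √(0.236686/754) = √0.000313908 = 0.017717.
For 90% confidence, z* = 1.645.
So ME = 0.0291.

ME = 0.0291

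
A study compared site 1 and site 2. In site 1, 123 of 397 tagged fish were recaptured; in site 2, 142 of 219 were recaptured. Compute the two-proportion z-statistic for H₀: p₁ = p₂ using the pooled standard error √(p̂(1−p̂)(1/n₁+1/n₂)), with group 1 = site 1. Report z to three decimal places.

Sample proportions: p̂₁ = 123/397 = 0.30982 and p̂₂ = 142/219 = 0.64840.
Pooling: p̂ = 265/616 = 0.43019.
SE = √[p̂(1−p̂)(1/n₁+1/n₂)] = √[0.43019·0.56981·(1/397+1/219)] ≈ 0.041674.
z = -0.33858/0.041674 = -8.124.

z = -8.124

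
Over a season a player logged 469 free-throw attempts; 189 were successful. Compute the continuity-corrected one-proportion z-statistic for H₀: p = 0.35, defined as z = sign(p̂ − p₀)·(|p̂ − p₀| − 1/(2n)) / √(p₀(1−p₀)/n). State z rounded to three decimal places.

With x = 189 successes in n = 469, p̂ = 0.40299. p̂ − p₀ = 0.052985.
1/(2n) = 0.001066.
Corrected numerator: |0.052985| − 0.001066 = 0.051919.
Null standard error: √(0.35·0.65/469) = √0.000485075 = 0.022024.
z = (+)0.051919/0.022024 = 2.357.

z = 2.357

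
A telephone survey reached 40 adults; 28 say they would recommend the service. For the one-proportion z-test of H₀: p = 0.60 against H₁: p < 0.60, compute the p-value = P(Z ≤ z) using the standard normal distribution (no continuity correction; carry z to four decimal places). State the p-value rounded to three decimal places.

With x = 28 successes in n = 40, p̂ = 0.70000.
Under H₀, SE = √(p₀(1−p₀)/n) = √(0.60·0.40/40) = √0.006000000 = 0.077460.
Test statistic (full precision, shown to 4 dp): z = (28/40 − 0.60)/SE₀ ≈ 1.2910.
p-value = P(Z ≤ z) with z = 1.2910 → 0.902.

p-value = 0.902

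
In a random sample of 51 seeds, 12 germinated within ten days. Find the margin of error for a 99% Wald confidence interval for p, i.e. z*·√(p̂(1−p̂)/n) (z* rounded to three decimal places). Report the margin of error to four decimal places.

ME = 0.1530

With x = 12 successes in n = 51, p̂ = 0.23529.
SE(p̂) = √(0.23529·0.76471/51) = 0.059397.
For 99% confidence, z* = 2.576.
ME = 2.576·0.059397 = 0.1530.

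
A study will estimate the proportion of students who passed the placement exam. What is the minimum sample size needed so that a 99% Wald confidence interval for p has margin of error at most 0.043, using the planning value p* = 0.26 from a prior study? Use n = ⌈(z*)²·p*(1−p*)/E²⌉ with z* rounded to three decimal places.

n = 691

The 99% critical value is z* = 2.576.
p*(1−p*) = 0.1924.
Required n before rounding: 6.635776 × 0.1924 / 0.043² = 690.494.
⌈690.494⌉ = 691.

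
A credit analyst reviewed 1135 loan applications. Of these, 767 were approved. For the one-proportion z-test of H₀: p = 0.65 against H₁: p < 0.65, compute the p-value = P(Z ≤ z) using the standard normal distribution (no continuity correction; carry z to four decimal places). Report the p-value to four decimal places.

p-value = 0.9656

p̂ = 767/1135 = 0.67577.
Null standard error: √(0.65·0.35/1135) = √0.000200441 = 0.014158.
z = (p̂ − p₀)/SE = (767/1135 − 0.65)/0.014158 ≈ 1.8203.
From the standard normal, P(Z ≤ z) = 0.9656.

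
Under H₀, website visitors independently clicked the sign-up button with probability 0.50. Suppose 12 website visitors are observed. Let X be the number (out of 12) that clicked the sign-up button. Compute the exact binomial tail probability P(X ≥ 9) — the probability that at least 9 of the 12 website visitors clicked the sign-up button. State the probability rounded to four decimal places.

X ~ Binomial(n=12, p=0.50).
P(X ≥ 9) = C(12,9)·0.50^9·0.50^3 + C(12,10)·0.50^10·0.50^2 + C(12,11)·0.50^11·0.50^1 + C(12,12)·0.50^12·0.50^0.
= 0.053711 + 0.016113 + 0.002930 + 0.000244 = 0.0730.

P = 0.0730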